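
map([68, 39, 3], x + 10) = [78, 49, 13]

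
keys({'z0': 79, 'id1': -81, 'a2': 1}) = ['z0', 'id1', 'a2']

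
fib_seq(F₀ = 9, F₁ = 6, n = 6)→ F_2 = F_1 + F_0 = 15
F_3 = F_2 + F_1 = 21
F_4 = F_3 + F_2 = 36
...
= [9, 6, 15, 21, 36, 57]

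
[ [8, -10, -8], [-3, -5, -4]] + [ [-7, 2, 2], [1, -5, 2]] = [[1, -8, -6], [-2, -10, -2]]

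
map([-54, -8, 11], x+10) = [-44, 2, 21]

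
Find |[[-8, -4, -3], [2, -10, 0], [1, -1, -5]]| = (1)*(-8)*det([[-10, 0], [-1, -5]]) + (-1)*(-4)*det([[2, 0], [1, -5]]) + (1)*(-3)*det([[2, -10], [1, -1]])
= -400 + -40 + -24
= -464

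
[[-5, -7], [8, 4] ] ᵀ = [[-5, 8], [-7, 4]]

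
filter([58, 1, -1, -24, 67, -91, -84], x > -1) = keep x where x > -1: 58✓, 1✓, -1✗, -24✗, 67✓, -91✗, -84✗
= [58, 1, 67]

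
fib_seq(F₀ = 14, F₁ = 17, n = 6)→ [14, 17, 31, 48, 79, 127]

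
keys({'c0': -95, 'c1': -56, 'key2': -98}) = ['c0', 'c1', 'key2']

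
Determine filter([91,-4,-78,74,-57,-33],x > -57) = keep x where x > -57: 91✓, -4✓, -78✗, 74✓, -57✗, -33✓
= [91, -4, 74, -33]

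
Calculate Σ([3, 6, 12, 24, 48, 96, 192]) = 3 + 6 + 12 + 24 + 48 + 96 + 192
= 381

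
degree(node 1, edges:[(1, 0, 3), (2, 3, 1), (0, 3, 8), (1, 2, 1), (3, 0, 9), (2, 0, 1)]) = incident: (1,0), (1,2)
= 2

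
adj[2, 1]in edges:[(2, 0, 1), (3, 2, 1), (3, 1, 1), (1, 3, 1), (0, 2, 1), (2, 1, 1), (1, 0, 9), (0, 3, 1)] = 1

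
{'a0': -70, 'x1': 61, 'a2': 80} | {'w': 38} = {'a0': -70, 'x1': 61, 'a2': 80, 'w': 38}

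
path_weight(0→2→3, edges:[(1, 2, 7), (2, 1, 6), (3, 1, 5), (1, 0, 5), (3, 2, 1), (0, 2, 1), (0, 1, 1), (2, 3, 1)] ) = w(0→2)=1 + w(2→3)=1
= 2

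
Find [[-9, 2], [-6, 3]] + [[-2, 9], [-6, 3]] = [[-11, 11], [-12, 6]]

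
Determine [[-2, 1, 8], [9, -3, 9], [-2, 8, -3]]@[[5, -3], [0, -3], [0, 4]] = [[-10, 35], [45, 18], [-10, -30]]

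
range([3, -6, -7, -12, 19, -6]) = 31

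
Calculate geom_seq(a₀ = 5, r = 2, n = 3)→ a_0 = 5*2^0 = 5
a_1 = 5*2^1 = 10
a_2 = 5*2^2 = 20
= [5, 10, 20]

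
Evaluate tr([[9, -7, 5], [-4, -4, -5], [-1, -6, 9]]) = 14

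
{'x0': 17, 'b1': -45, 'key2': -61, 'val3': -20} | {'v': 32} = {'x0': 17, 'b1': -45, 'key2': -61, 'val3': -20, 'v': 32}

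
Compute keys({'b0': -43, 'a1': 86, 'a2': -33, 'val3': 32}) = ['b0', 'a1', 'a2', 'val3']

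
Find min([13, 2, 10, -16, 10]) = -16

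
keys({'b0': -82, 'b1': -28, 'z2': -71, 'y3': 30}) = ['b0', 'b1', 'z2', 'y3']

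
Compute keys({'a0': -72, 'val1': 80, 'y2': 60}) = ['a0', 'val1', 'y2']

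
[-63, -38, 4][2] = 4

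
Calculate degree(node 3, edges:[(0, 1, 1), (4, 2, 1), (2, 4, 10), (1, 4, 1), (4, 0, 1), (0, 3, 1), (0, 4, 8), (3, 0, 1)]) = 2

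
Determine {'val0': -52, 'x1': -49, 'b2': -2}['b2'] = -2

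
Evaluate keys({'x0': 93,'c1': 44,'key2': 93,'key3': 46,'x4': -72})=['x0', 'c1', 'key2', 'key3', 'x4']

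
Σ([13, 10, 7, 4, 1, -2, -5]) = 28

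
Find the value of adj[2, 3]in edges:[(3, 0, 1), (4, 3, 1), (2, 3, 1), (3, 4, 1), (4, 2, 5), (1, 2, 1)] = 1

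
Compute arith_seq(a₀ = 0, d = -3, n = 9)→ a_0 = 0 + 0*-3 = 0
a_1 = 0 + 1*-3 = -3
a_2 = 0 + 2*-3 = -6
...
= [0, -3, -6, -9, -12, -15, -18, -21, -24]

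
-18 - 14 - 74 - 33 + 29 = -110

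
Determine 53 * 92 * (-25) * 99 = -12068100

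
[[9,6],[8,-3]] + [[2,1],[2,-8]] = [[11, 7], [10, -11]]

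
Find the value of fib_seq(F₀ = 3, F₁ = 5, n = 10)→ F_2 = F_1 + F_0 = 8
F_3 = F_2 + F_1 = 13
F_4 = F_3 + F_2 = 21
...
= [3, 5, 8, 13, 21, 34, 55, 89, 144, 233]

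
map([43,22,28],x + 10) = 43+10=53, 22+10=32, 28+10=38
= [53, 32, 38]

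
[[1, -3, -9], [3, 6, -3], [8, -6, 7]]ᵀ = [[1, 3, 8], [-3, 6, -6], [-9, -3, 7]]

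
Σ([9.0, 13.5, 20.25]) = 42.75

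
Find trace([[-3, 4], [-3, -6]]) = -9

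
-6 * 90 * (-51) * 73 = 2010420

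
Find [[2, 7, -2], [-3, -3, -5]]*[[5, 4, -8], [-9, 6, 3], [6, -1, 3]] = C[0][0] = (2)*(5) + (7)*(-9) + (-2)*(6) = -65
C[0][1] = (2)*(4) + (7)*(6) + (-2)*(-1) = 52
C[0][2] = (2)*(-8) + (7)*(3) + (-2)*(3) = -1
C[1][0] = (-3)*(5) + (-3)*(-9) + (-5)*(6) = -18
C[1][1] = (-3)*(4) + (-3)*(6) + (-5)*(-1) = -25
C[1][2] = (-3)*(-8) + (-3)*(3) + (-5)*(3) = 0
= [[-65, 52, -1], [-18, -25, 0]]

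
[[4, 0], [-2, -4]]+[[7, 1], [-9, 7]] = [[11, 1], [-11, 3]]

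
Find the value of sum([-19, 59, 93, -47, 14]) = (-19) + 59 + 93 + (-47) + 14
= 100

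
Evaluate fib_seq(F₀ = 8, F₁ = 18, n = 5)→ [8, 18, 26, 44, 70]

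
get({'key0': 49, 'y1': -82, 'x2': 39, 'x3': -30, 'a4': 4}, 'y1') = -82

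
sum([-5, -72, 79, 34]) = 36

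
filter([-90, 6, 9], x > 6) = keep x where x > 6: -90✗, 6✗, 9✓
= [9]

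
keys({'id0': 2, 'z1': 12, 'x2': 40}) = ['id0', 'z1', 'x2']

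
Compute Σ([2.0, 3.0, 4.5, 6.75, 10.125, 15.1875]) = 2.0 + 3.0 + 4.5 + 6.75 + 10.125 + 15.1875
= 41.5625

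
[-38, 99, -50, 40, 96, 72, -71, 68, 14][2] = -50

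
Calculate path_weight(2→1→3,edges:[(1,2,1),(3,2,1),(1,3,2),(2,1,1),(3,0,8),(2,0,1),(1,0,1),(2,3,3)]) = 3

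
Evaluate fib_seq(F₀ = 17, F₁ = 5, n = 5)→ F_2 = F_1 + F_0 = 22
F_3 = F_2 + F_1 = 27
F_4 = F_3 + F_2 = 49
= [17, 5, 22, 27, 49]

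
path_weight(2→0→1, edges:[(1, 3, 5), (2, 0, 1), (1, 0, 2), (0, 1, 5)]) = w(2→0)=1 + w(0→1)=5
= 6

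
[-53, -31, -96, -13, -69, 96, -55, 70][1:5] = [-31, -96, -13, -69]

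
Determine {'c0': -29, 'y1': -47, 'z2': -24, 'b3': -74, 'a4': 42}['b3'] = -74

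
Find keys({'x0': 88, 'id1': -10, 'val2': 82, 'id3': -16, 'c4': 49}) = ['x0', 'id1', 'val2', 'id3', 'c4']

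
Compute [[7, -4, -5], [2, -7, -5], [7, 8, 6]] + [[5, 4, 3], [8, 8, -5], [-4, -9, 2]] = [[12, 0, -2], [10, 1, -10], [3, -1, 8]]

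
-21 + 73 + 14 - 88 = -22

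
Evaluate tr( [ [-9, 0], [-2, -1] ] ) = diagonal: (-9) + (-1)
= -10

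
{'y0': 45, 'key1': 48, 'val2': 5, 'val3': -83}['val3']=-83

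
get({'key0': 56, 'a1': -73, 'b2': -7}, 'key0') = 56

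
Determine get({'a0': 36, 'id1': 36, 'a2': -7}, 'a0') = 36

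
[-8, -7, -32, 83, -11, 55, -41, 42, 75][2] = -32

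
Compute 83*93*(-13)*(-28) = 2809716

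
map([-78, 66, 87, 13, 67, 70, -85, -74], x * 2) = -78*2=-156, 66*2=132, 87*2=174, 13*2=26, 67*2=134, 70*2=140, -85*2=-170, -74*2=-148
= [-156, 132, 174, 26, 134, 140, -170, -148]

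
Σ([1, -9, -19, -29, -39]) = -95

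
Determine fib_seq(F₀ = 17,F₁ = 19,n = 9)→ F_2 = F_1 + F_0 = 36
F_3 = F_2 + F_1 = 55
F_4 = F_3 + F_2 = 91
...
= [17, 19, 36, 55, 91, 146, 237, 383, 620]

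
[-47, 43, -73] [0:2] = [-47, 43]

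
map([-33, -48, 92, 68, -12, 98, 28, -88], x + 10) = -33+10=-23, -48+10=-38, 92+10=102, 68+10=78, -12+10=-2, 98+10=108, 28+10=38, -88+10=-78
= [-23, -38, 102, 78, -2, 108, 38, -78]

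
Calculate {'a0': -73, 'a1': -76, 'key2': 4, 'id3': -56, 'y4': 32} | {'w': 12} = {'a0': -73, 'a1': -76, 'key2': 4, 'id3': -56, 'y4': 32, 'w': 12}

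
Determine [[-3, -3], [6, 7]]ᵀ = [[-3, 6], [-3, 7]]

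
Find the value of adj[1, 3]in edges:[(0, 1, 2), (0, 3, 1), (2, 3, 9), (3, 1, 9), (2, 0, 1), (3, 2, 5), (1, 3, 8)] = 8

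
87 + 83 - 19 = 151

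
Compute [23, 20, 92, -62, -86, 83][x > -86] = [23, 20, 92, -62, 83]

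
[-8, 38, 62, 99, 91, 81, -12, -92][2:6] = [62, 99, 91, 81]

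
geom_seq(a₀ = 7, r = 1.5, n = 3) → a_0 = 7*1.5^0 = 7.0
a_1 = 7*1.5^1 = 10.5
a_2 = 7*1.5^2 = 15.75
= [7.0, 10.5, 15.75]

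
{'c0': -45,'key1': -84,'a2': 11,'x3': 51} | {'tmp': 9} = {'c0': -45, 'key1': -84, 'a2': 11, 'x3': 51, 'tmp': 9}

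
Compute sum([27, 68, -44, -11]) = 27 + 68 + (-44) + (-11)
= 40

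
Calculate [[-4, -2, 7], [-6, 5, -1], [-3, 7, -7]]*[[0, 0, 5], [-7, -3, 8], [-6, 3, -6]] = [[-28, 27, -78], [-29, -18, 16], [-7, -42, 83]]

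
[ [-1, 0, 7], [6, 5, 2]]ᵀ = [[-1, 6], [0, 5], [7, 2]]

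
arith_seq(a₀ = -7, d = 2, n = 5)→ [-7, -5, -3, -1, 1]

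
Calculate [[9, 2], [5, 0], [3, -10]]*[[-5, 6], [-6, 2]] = [[-57, 58], [-25, 30], [45, -2]]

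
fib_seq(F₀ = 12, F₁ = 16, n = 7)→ [12, 16, 28, 44, 72, 116, 188]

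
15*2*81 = 2430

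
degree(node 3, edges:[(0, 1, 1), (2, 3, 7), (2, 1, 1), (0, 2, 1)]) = 1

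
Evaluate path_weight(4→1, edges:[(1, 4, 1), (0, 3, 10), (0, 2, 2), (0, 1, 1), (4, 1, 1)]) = w(4→1)=1
= 1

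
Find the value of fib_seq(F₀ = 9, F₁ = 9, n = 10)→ [9, 9, 18, 27, 45, 72, 117, 189, 306, 495]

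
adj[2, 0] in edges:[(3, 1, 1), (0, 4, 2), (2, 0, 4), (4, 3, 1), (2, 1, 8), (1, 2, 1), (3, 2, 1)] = 4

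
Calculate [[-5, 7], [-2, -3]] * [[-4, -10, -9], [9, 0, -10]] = C[0][0] = (-5)*(-4) + (7)*(9) = 83
C[0][1] = (-5)*(-10) + (7)*(0) = 50
C[0][2] = (-5)*(-9) + (7)*(-10) = -25
C[1][0] = (-2)*(-4) + (-3)*(9) = -19
C[1][1] = (-2)*(-10) + (-3)*(0) = 20
C[1][2] = (-2)*(-9) + (-3)*(-10) = 48
= [[83, 50, -25], [-19, 20, 48]]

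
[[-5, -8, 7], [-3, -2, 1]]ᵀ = [[-5, -3], [-8, -2], [7, 1]]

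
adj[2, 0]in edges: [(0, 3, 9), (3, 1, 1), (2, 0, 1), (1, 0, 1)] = 1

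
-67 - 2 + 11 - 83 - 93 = -234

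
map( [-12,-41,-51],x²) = (-12)²=144, (-41)²=1681, (-51)²=2601
= [144, 1681, 2601]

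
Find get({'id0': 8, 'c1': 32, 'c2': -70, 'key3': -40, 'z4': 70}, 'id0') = 8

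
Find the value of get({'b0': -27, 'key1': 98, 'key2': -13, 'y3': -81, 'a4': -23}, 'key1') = 98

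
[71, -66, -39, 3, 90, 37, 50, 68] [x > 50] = [71, 90, 68]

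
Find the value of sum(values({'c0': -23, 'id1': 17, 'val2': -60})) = (-23) + 17 + (-60)
= -66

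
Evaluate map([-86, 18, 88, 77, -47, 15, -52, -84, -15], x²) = [7396, 324, 7744, 5929, 2209, 225, 2704, 7056, 225]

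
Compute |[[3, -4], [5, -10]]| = (3)*(-10) - (-4)*(5)
= -10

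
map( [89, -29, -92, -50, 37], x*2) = [178, -58, -184, -100, 74]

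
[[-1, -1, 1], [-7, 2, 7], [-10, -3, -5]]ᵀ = [[-1, -7, -10], [-1, 2, -3], [1, 7, -5]]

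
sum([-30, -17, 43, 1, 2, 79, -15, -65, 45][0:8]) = -2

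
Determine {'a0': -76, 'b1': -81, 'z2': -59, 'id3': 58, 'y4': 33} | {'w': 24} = {'a0': -76, 'b1': -81, 'z2': -59, 'id3': 58, 'y4': 33, 'w': 24}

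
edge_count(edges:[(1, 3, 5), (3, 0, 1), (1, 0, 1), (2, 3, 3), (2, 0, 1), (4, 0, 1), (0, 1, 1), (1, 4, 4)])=8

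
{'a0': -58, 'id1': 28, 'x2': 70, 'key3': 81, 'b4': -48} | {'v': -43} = {'a0': -58, 'id1': 28, 'x2': 70, 'key3': 81, 'b4': -48, 'v': -43}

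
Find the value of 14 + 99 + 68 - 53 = 128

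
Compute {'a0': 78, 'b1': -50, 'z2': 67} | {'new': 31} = {'a0': 78, 'b1': -50, 'z2': 67, 'new': 31}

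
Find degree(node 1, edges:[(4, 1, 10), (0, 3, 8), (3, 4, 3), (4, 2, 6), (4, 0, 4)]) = incident: (4,1)
= 1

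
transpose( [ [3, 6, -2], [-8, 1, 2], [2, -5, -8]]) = [[3, -8, 2], [6, 1, -5], [-2, 2, -8]]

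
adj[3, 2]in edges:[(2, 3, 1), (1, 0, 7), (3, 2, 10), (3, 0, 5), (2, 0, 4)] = 10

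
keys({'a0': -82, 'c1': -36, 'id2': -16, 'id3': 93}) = ['a0', 'c1', 'id2', 'id3']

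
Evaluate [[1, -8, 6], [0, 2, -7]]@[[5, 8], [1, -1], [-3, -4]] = [[-21, -8], [23, 26]]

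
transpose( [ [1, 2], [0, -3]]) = [[1, 0], [2, -3]]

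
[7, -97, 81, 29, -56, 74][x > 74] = keep x where x > 74: 7✗, -97✗, 81✓, 29✗, -56✗, 74✗
= [81]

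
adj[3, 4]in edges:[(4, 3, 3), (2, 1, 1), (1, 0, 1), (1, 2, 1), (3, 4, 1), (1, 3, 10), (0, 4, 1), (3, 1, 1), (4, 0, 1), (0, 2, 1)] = 1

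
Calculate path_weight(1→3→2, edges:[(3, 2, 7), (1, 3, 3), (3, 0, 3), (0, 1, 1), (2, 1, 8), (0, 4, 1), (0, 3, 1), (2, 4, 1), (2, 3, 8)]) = 10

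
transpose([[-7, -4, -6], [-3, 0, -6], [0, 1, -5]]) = [[-7, -3, 0], [-4, 0, 1], [-6, -6, -5]]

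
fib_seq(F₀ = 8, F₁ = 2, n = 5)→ F_2 = F_1 + F_0 = 10
F_3 = F_2 + F_1 = 12
F_4 = F_3 + F_2 = 22
= [8, 2, 10, 12, 22]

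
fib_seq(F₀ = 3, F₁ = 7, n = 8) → F_2 = F_1 + F_0 = 10
F_3 = F_2 + F_1 = 17
F_4 = F_3 + F_2 = 27
...
= [3, 7, 10, 17, 27, 44, 71, 115]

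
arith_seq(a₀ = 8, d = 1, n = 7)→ [8, 9, 10, 11, 12, 13, 14]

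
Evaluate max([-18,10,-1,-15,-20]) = 10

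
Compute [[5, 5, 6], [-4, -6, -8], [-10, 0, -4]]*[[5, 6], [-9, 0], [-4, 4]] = [[-44, 54], [66, -56], [-34, -76]]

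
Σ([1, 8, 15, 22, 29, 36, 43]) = 154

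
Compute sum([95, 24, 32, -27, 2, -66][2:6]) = -59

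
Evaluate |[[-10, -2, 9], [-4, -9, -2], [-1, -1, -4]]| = (1)*(-10)*det([[-9, -2], [-1, -4]]) + (-1)*(-2)*det([[-4, -2], [-1, -4]]) + (1)*(9)*det([[-4, -9], [-1, -1]])
= -340 + 28 + -45
= -357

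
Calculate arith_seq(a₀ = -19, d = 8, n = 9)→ [-19, -11, -3, 5, 13, 21, 29, 37, 45]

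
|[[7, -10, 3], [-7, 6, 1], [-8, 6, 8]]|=(1)*(7)*det([[6, 1], [6, 8]]) + (-1)*(-10)*det([[-7, 1], [-8, 8]]) + (1)*(3)*det([[-7, 6], [-8, 6]])
= 294 + -480 + 18
= -168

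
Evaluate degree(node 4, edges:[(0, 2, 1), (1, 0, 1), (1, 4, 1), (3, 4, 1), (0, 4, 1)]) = 3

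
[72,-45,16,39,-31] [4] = -31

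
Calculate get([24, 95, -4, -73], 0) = 24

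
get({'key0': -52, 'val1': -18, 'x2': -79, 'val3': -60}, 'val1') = -18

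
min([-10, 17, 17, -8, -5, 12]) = -10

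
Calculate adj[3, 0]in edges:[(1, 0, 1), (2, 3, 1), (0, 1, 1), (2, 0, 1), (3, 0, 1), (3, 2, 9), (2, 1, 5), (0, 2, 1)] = 1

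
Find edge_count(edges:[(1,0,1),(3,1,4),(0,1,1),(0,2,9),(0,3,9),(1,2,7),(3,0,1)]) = 7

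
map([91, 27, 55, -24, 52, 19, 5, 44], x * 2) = [182, 54, 110, -48, 104, 38, 10, 88]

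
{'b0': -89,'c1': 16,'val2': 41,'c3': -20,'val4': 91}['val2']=41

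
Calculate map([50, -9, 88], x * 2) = 50*2=100, -9*2=-18, 88*2=176
= [100, -18, 176]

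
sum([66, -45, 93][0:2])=slice → [66, -45]
66 + (-45)
= 21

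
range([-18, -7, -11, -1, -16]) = 17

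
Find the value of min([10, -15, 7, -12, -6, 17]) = -15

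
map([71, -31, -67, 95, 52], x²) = (71)²=5041, (-31)²=961, (-67)²=4489, (95)²=9025, (52)²=2704
= [5041, 961, 4489, 9025, 2704]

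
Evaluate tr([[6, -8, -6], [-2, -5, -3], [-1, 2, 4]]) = 5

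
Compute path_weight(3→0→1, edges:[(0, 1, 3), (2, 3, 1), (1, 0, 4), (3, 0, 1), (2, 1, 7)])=4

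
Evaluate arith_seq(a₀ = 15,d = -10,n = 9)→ [15, 5, -5, -15, -25, -35, -45, -55, -65]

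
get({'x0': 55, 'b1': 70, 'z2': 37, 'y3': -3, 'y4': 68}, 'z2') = 37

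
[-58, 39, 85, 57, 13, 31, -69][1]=39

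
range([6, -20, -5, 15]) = 35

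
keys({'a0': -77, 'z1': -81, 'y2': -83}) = ['a0', 'z1', 'y2']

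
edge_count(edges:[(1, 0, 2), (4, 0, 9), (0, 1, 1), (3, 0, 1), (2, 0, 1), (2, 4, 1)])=6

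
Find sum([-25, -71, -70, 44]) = (-25) + (-71) + (-70) + 44
= -122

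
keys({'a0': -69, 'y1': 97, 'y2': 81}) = ['a0', 'y1', 'y2']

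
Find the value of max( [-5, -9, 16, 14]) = 16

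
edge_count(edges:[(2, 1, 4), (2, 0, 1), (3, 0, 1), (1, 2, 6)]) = 4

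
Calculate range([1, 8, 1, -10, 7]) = 18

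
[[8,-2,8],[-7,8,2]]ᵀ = [[8, -7], [-2, 8], [8, 2]]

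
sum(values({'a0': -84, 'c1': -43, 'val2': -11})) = -138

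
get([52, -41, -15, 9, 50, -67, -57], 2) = -15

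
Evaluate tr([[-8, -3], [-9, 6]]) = -2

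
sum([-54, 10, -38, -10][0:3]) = slice → [-54, 10, -38]
(-54) + 10 + (-38)
= -82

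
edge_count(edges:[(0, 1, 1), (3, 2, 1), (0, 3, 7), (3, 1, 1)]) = 4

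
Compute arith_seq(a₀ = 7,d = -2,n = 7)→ [7, 5, 3, 1, -1, -3, -5]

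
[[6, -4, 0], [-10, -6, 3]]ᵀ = [[6, -10], [-4, -6], [0, 3]]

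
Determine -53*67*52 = -184652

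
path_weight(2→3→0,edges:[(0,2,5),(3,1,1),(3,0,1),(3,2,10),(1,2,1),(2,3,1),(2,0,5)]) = w(2→3)=1 + w(3→0)=1
= 2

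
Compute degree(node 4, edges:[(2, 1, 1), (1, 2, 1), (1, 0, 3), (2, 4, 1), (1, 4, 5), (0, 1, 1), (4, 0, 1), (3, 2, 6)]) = incident: (2,4), (1,4), (4,0)
= 3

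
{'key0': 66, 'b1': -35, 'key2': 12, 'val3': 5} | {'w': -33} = {'key0': 66, 'b1': -35, 'key2': 12, 'val3': 5, 'w': -33}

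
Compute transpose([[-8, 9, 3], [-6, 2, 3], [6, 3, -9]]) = [[-8, -6, 6], [9, 2, 3], [3, 3, -9]]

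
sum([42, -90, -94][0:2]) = -48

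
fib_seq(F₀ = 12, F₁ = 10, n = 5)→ [12, 10, 22, 32, 54]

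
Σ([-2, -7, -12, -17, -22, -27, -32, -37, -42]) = -198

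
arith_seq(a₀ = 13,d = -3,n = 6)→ [13, 10, 7, 4, 1, -2]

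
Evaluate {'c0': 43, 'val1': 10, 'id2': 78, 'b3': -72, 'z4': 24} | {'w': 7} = {'c0': 43, 'val1': 10, 'id2': 78, 'b3': -72, 'z4': 24, 'w': 7}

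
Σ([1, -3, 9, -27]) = -20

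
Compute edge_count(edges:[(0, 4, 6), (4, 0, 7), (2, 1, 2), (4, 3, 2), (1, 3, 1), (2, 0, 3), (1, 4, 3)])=7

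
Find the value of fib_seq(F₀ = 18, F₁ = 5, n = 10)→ [18, 5, 23, 28, 51, 79, 130, 209, 339, 548]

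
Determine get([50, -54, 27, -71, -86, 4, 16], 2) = 27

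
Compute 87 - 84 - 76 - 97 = -170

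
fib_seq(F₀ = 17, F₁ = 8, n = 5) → [17, 8, 25, 33, 58]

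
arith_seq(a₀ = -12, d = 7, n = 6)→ a_0 = -12 + 0*7 = -12
a_1 = -12 + 1*7 = -5
a_2 = -12 + 2*7 = 2
...
= [-12, -5, 2, 9, 16, 23]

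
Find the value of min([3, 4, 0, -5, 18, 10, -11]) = -11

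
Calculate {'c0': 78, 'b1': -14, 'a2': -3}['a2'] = -3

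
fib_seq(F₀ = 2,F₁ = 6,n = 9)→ F_2 = F_1 + F_0 = 8
F_3 = F_2 + F_1 = 14
F_4 = F_3 + F_2 = 22
...
= [2, 6, 8, 14, 22, 36, 58, 94, 152]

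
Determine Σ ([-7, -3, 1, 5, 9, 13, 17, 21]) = 56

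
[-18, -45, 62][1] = -45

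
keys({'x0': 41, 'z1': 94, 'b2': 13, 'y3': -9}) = ['x0', 'z1', 'b2', 'y3']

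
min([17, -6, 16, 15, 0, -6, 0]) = -6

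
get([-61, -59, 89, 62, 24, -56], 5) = -56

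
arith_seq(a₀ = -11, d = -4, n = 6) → a_0 = -11 + 0*-4 = -11
a_1 = -11 + 1*-4 = -15
a_2 = -11 + 2*-4 = -19
...
= [-11, -15, -19, -23, -27, -31]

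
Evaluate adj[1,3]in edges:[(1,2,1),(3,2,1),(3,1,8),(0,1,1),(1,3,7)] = 7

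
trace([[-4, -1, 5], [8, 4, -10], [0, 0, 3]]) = 3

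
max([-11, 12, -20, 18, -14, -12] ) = 18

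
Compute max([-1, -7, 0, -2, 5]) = 5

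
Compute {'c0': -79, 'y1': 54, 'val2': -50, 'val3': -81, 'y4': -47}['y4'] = -47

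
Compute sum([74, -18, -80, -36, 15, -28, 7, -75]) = -141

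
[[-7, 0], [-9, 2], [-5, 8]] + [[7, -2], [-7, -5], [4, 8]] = [[0, -2], [-16, -3], [-1, 16]]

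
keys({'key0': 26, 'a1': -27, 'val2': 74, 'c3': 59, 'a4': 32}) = ['key0', 'a1', 'val2', 'c3', 'a4']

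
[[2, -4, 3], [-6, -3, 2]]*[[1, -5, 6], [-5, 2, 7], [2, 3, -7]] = C[0][0] = (2)*(1) + (-4)*(-5) + (3)*(2) = 28
C[0][1] = (2)*(-5) + (-4)*(2) + (3)*(3) = -9
C[0][2] = (2)*(6) + (-4)*(7) + (3)*(-7) = -37
C[1][0] = (-6)*(1) + (-3)*(-5) + (2)*(2) = 13
C[1][1] = (-6)*(-5) + (-3)*(2) + (2)*(3) = 30
C[1][2] = (-6)*(6) + (-3)*(7) + (2)*(-7) = -71
= [[28, -9, -37], [13, 30, -71]]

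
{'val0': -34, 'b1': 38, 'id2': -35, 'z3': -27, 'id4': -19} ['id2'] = -35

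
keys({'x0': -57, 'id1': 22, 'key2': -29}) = ['x0', 'id1', 'key2']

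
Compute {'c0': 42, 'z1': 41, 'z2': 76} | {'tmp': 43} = {'c0': 42, 'z1': 41, 'z2': 76, 'tmp': 43}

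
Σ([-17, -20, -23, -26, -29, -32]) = -147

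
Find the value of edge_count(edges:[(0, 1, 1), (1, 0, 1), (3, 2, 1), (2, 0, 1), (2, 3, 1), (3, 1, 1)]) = 6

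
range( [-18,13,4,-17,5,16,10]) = 34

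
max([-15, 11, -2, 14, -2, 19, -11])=19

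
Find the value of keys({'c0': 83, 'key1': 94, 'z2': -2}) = ['c0', 'key1', 'z2']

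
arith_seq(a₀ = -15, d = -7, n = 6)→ [-15, -22, -29, -36, -43, -50]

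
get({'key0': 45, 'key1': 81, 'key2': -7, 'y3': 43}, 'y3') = 43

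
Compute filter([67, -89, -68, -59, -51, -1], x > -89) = [67, -68, -59, -51, -1]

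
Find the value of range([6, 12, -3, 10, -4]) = 16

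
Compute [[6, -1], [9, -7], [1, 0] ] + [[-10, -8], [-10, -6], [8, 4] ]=[[-4, -9], [-1, -13], [9, 4]]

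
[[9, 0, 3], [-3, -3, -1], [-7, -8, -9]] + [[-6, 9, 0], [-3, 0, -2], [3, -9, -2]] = [[3, 9, 3], [-6, -3, -3], [-4, -17, -11]]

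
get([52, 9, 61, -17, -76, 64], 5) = 64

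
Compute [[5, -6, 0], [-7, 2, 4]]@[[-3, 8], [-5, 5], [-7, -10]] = C[0][0] = (5)*(-3) + (-6)*(-5) + (0)*(-7) = 15
C[0][1] = (5)*(8) + (-6)*(5) + (0)*(-10) = 10
C[1][0] = (-7)*(-3) + (2)*(-5) + (4)*(-7) = -17
C[1][1] = (-7)*(8) + (2)*(5) + (4)*(-10) = -86
= [[15, 10], [-17, -86]]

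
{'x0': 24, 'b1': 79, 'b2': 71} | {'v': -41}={'x0': 24, 'b1': 79, 'b2': 71, 'v': -41}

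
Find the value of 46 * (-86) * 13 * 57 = -2931396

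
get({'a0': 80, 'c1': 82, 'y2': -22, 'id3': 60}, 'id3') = 60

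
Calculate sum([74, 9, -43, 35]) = 74 + 9 + (-43) + 35
= 75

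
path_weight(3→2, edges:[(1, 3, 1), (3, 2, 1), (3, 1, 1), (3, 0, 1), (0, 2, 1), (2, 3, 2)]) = w(3→2)=1
= 1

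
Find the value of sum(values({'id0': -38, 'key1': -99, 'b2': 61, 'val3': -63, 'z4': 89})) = (-38) + (-99) + 61 + (-63) + 89
= -50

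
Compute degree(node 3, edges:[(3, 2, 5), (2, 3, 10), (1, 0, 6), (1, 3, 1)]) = 3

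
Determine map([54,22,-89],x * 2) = [108, 44, -178]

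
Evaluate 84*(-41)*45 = -154980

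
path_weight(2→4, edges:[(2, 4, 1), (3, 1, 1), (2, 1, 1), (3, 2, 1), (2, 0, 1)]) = 1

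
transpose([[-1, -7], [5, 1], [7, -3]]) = [[-1, 5, 7], [-7, 1, -3]]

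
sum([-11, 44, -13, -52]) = (-11) + 44 + (-13) + (-52)
= -32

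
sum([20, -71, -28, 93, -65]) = 20 + (-71) + (-28) + 93 + (-65)
= -51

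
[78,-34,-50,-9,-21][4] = -21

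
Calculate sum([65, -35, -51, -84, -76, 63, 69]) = 65 + (-35) + (-51) + (-84) + (-76) + 63 + 69
= -49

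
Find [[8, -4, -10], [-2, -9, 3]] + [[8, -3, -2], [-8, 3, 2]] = [[16, -7, -12], [-10, -6, 5]]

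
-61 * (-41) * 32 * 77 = 6162464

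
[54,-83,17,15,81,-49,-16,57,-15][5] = -49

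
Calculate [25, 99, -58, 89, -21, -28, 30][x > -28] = keep x where x > -28: 25✓, 99✓, -58✗, 89✓, -21✓, -28✗, 30✓
= [25, 99, 89, -21, 30]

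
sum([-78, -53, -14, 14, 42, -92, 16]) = -165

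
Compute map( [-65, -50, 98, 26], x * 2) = -65*2=-130, -50*2=-100, 98*2=196, 26*2=52
= [-130, -100, 196, 52]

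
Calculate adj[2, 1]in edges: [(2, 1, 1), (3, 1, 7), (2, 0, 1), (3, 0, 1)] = 1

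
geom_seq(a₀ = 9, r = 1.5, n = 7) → a_0 = 9*1.5^0 = 9.0
a_1 = 9*1.5^1 = 13.5
a_2 = 9*1.5^2 = 20.25
...
= [9.0, 13.5, 20.25, 30.375, 45.5625, 68.34375, 102.515625]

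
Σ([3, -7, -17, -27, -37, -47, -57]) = -189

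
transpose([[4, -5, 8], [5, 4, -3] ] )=[[4, 5], [-5, 4], [8, -3]]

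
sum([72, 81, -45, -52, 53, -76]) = 33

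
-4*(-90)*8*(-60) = -172800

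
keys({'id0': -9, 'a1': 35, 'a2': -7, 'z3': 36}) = ['id0', 'a1', 'a2', 'z3']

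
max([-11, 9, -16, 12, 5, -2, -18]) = 12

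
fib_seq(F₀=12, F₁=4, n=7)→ F_2 = F_1 + F_0 = 16
F_3 = F_2 + F_1 = 20
F_4 = F_3 + F_2 = 36
...
= [12, 4, 16, 20, 36, 56, 92]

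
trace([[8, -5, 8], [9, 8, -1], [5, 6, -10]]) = diagonal: 8 + 8 + (-10)
= 6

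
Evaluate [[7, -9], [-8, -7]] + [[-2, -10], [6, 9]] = [[5, -19], [-2, 2]]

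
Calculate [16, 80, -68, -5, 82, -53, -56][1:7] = [80, -68, -5, 82, -53, -56]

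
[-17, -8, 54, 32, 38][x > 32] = keep x where x > 32: -17✗, -8✗, 54✓, 32✗, 38✓
= [54, 38]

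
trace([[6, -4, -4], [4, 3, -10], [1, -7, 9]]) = 18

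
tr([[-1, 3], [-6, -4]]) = diagonal: (-1) + (-4)
= -5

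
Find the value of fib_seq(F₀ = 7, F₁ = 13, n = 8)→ F_2 = F_1 + F_0 = 20
F_3 = F_2 + F_1 = 33
F_4 = F_3 + F_2 = 53
...
= [7, 13, 20, 33, 53, 86, 139, 225]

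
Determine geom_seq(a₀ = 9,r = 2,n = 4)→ a_0 = 9*2^0 = 9
a_1 = 9*2^1 = 18
a_2 = 9*2^2 = 36
...
= [9, 18, 36, 72]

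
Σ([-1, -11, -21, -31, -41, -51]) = -156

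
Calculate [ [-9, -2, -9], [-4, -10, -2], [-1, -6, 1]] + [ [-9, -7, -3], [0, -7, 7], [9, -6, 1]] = [[-18, -9, -12], [-4, -17, 5], [8, -12, 2]]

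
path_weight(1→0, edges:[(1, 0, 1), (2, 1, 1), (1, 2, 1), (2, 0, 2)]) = w(1→0)=1
= 1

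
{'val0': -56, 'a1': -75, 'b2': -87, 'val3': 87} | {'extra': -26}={'val0': -56, 'a1': -75, 'b2': -87, 'val3': 87, 'extra': -26}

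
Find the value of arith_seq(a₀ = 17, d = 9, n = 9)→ [17, 26, 35, 44, 53, 62, 71, 80, 89]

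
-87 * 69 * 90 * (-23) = 12426210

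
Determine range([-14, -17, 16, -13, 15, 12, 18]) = 35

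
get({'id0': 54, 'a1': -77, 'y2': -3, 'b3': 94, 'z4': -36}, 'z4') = -36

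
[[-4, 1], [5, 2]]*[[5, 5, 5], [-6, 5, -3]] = [[-26, -15, -23], [13, 35, 19]]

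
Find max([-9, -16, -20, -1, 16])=16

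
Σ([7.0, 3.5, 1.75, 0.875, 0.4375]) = 7.0 + 3.5 + 1.75 + 0.875 + 0.4375
= 13.5625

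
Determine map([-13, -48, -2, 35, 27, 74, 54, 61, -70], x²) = [169, 2304, 4, 1225, 729, 5476, 2916, 3721, 4900]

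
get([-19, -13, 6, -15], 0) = -19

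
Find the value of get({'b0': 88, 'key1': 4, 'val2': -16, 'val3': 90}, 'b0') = 88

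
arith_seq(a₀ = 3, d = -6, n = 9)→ a_0 = 3 + 0*-6 = 3
a_1 = 3 + 1*-6 = -3
a_2 = 3 + 2*-6 = -9
...
= [3, -3, -9, -15, -21, -27, -33, -39, -45]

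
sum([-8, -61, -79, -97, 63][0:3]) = -148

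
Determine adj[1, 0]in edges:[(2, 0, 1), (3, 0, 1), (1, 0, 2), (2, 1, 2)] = 2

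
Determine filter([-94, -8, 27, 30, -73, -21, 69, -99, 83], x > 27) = keep x where x > 27: -94✗, -8✗, 27✗, 30✓, -73✗, -21✗, 69✓, -99✗, 83✓
= [30, 69, 83]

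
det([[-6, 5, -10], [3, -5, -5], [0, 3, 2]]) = -150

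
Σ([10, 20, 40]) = 10 + 20 + 40
= 70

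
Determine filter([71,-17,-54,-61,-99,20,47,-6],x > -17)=[71, 20, 47, -6]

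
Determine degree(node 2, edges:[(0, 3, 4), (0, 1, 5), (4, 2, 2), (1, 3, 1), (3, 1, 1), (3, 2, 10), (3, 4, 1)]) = 2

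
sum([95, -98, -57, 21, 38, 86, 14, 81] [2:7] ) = slice → [-57, 21, 38, 86, 14]
(-57) + 21 + 38 + 86 + 14
= 102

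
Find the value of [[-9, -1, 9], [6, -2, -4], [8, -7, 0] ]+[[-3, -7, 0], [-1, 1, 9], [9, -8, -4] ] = [[-12, -8, 9], [5, -1, 5], [17, -15, -4]]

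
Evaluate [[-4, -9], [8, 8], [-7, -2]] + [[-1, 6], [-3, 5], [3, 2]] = [[-5, -3], [5, 13], [-4, 0]]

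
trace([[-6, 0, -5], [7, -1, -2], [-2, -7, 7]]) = diagonal: (-6) + (-1) + 7
= 0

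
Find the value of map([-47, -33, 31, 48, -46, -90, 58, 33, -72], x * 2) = -47*2=-94, -33*2=-66, 31*2=62, 48*2=96, -46*2=-92, -90*2=-180, 58*2=116, 33*2=66, -72*2=-144
= [-94, -66, 62, 96, -92, -180, 116, 66, -144]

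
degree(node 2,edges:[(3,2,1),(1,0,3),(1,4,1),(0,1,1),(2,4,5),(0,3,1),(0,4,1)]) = 2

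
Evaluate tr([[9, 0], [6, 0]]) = diagonal: 9 + 0
= 9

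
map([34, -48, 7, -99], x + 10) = [44, -38, 17, -89]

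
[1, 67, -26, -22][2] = -26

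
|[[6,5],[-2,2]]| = (6)*(2) - (5)*(-2)
= 22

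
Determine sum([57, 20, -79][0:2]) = 77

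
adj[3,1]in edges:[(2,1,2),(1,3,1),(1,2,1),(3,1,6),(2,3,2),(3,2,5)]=6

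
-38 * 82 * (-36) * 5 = 560880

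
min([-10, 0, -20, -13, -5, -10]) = -20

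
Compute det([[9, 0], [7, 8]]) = (9)*(8) - (0)*(7)
= 72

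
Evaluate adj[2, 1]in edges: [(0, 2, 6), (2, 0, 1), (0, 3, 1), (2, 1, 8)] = 8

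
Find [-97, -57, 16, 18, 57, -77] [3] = 18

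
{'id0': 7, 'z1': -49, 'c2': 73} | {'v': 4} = {'id0': 7, 'z1': -49, 'c2': 73, 'v': 4}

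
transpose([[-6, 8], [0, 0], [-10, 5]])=[[-6, 0, -10], [8, 0, 5]]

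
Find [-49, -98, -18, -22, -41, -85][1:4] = [-98, -18, -22]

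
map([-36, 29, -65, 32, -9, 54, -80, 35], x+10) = -36+10=-26, 29+10=39, -65+10=-55, 32+10=42, -9+10=1, 54+10=64, -80+10=-70, 35+10=45
= [-26, 39, -55, 42, 1, 64, -70, 45]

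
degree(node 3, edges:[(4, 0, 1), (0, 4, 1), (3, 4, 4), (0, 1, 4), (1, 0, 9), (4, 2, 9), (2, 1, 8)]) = incident: (3,4)
= 1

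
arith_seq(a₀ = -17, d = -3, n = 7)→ a_0 = -17 + 0*-3 = -17
a_1 = -17 + 1*-3 = -20
a_2 = -17 + 2*-3 = -23
...
= [-17, -20, -23, -26, -29, -32, -35]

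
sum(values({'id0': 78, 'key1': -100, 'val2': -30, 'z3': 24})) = -28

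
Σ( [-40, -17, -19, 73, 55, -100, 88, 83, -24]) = (-40) + (-17) + (-19) + 73 + 55 + (-100) + 88 + 83 + (-24)
= 99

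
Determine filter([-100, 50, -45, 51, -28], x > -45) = [50, 51, -28]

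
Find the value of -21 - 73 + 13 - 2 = -83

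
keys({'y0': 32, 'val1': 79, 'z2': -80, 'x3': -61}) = ['y0', 'val1', 'z2', 'x3']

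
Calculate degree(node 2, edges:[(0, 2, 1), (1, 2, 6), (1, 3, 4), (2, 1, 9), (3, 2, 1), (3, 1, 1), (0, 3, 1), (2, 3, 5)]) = incident: (0,2), (1,2), (2,1), (3,2), (2,3)
= 5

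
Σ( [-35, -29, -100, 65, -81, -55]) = (-35) + (-29) + (-100) + 65 + (-81) + (-55)
= -235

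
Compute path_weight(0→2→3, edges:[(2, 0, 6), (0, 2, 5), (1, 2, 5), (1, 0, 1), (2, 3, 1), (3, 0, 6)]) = w(0→2)=5 + w(2→3)=1
= 6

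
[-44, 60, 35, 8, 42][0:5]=[-44, 60, 35, 8, 42]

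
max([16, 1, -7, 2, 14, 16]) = 16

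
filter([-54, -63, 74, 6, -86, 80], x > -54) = [74, 6, 80]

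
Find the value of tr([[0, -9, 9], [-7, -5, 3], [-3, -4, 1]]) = diagonal: 0 + (-5) + 1
= -4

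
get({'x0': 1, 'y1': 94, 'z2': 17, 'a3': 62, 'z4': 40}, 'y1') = 94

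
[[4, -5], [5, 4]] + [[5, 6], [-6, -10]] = [[9, 1], [-1, -6]]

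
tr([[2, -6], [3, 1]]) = diagonal: 2 + 1
= 3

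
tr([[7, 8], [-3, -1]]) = 6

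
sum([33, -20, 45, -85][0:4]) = -27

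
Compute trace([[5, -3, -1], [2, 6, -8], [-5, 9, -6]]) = diagonal: 5 + 6 + (-6)
= 5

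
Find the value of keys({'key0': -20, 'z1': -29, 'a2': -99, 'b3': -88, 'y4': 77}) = ['key0', 'z1', 'a2', 'b3', 'y4']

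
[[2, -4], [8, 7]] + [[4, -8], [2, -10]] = [[6, -12], [10, -3]]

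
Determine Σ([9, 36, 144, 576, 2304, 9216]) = 9 + 36 + 144 + 576 + 2304 + 9216
= 12285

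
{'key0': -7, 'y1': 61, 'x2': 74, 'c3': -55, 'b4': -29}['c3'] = -55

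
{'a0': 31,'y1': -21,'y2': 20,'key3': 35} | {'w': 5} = {'a0': 31, 'y1': -21, 'y2': 20, 'key3': 35, 'w': 5}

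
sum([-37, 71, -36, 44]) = 42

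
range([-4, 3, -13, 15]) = 28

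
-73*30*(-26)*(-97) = -5523180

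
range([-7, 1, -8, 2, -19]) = 21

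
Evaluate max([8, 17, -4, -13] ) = 17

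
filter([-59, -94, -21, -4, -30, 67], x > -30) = keep x where x > -30: -59✗, -94✗, -21✓, -4✓, -30✗, 67✓
= [-21, -4, 67]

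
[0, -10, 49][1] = -10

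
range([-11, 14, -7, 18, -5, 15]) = 29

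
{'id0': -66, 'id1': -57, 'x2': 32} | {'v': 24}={'id0': -66, 'id1': -57, 'x2': 32, 'v': 24}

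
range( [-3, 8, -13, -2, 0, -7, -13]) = 21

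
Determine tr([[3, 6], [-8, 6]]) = diagonal: 3 + 6
= 9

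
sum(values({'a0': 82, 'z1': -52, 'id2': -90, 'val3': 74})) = 82 + (-52) + (-90) + 74
= 14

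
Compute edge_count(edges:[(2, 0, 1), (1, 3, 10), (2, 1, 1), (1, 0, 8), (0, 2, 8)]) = 5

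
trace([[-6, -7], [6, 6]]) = 0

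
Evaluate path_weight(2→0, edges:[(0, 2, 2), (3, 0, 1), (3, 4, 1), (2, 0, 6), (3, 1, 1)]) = 6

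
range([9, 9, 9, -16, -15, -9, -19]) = 28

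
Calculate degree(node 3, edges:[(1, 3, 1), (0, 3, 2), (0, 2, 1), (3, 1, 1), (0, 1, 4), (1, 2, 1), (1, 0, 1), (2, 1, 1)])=3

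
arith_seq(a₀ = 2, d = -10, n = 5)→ a_0 = 2 + 0*-10 = 2
a_1 = 2 + 1*-10 = -8
a_2 = 2 + 2*-10 = -18
...
= [2, -8, -18, -28, -38]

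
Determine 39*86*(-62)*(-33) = 6862284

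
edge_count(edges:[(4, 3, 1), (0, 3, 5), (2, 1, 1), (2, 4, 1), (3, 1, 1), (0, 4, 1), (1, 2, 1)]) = 7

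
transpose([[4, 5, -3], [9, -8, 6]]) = [[4, 9], [5, -8], [-3, 6]]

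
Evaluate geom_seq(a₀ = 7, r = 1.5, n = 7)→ a_0 = 7*1.5^0 = 7.0
a_1 = 7*1.5^1 = 10.5
a_2 = 7*1.5^2 = 15.75
...
= [7.0, 10.5, 15.75, 23.625, 35.4375, 53.15625, 79.734375]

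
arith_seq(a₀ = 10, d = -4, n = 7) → a_0 = 10 + 0*-4 = 10
a_1 = 10 + 1*-4 = 6
a_2 = 10 + 2*-4 = 2
...
= [10, 6, 2, -2, -6, -10, -14]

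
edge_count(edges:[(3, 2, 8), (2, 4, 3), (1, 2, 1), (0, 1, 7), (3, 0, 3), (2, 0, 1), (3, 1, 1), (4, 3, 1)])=8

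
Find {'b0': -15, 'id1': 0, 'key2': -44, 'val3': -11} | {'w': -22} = {'b0': -15, 'id1': 0, 'key2': -44, 'val3': -11, 'w': -22}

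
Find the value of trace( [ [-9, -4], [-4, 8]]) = diagonal: (-9) + 8
= -1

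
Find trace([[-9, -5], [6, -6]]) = diagonal: (-9) + (-6)
= -15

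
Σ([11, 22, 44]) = 77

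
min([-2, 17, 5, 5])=-2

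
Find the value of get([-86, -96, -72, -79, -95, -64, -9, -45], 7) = -45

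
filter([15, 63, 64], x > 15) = keep x where x > 15: 15✗, 63✓, 64✓
= [63, 64]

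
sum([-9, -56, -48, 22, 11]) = (-9) + (-56) + (-48) + 22 + 11
= -80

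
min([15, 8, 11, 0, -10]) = -10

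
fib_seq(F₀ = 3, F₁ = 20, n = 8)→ F_2 = F_1 + F_0 = 23
F_3 = F_2 + F_1 = 43
F_4 = F_3 + F_2 = 66
...
= [3, 20, 23, 43, 66, 109, 175, 284]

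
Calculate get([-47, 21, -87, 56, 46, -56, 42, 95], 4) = 46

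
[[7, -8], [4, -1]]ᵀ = [[7, 4], [-8, -1]]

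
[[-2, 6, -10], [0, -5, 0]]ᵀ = [[-2, 0], [6, -5], [-10, 0]]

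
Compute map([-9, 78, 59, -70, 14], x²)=(-9)²=81, (78)²=6084, (59)²=3481, (-70)²=4900, (14)²=196
= [81, 6084, 3481, 4900, 196]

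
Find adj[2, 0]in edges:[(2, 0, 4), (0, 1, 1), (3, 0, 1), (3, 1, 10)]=4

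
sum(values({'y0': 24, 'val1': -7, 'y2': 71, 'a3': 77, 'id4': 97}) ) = 262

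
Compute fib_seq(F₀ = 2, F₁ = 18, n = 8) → [2, 18, 20, 38, 58, 96, 154, 250]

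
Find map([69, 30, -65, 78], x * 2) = 69*2=138, 30*2=60, -65*2=-130, 78*2=156
= [138, 60, -130, 156]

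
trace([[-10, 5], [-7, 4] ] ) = -6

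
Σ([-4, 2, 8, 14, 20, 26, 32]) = 98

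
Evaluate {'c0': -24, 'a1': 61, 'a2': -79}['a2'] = -79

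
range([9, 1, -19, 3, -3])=28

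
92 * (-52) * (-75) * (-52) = -18657600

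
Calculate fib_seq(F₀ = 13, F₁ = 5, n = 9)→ [13, 5, 18, 23, 41, 64, 105, 169, 274]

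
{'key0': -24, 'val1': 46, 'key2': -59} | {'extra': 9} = {'key0': -24, 'val1': 46, 'key2': -59, 'extra': 9}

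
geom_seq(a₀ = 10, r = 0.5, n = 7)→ a_0 = 10*0.5^0 = 10.0
a_1 = 10*0.5^1 = 5.0
a_2 = 10*0.5^2 = 2.5
...
= [10.0, 5.0, 2.5, 1.25, 0.625, 0.3125, 0.15625]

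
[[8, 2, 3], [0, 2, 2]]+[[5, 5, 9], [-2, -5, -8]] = [[13, 7, 12], [-2, -3, -6]]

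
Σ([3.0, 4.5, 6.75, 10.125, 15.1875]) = 3.0 + 4.5 + 6.75 + 10.125 + 15.1875
= 39.5625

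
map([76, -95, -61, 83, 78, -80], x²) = (76)²=5776, (-95)²=9025, (-61)²=3721, (83)²=6889, (78)²=6084, (-80)²=6400
= [5776, 9025, 3721, 6889, 6084, 6400]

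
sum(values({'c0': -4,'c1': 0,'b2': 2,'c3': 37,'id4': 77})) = (-4) + 0 + 2 + 37 + 77
= 112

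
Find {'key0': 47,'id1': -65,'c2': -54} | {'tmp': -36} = {'key0': 47, 'id1': -65, 'c2': -54, 'tmp': -36}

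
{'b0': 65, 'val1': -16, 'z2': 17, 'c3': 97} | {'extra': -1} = {'b0': 65, 'val1': -16, 'z2': 17, 'c3': 97, 'extra': -1}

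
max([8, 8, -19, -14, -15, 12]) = 12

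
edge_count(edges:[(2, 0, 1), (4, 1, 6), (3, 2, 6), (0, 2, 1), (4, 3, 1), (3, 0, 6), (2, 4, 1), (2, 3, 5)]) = 8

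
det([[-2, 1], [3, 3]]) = (-2)*(3) - (1)*(3)
= -9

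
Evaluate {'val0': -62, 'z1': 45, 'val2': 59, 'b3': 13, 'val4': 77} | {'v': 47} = {'val0': -62, 'z1': 45, 'val2': 59, 'b3': 13, 'val4': 77, 'v': 47}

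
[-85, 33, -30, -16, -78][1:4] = [33, -30, -16]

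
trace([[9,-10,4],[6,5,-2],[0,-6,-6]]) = diagonal: 9 + 5 + (-6)
= 8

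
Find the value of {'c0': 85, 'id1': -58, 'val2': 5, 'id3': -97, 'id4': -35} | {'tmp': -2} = {'c0': 85, 'id1': -58, 'val2': 5, 'id3': -97, 'id4': -35, 'tmp': -2}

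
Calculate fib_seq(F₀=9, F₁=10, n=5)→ F_2 = F_1 + F_0 = 19
F_3 = F_2 + F_1 = 29
F_4 = F_3 + F_2 = 48
= [9, 10, 19, 29, 48]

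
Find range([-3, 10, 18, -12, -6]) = 30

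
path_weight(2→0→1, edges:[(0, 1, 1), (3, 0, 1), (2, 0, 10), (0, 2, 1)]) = 11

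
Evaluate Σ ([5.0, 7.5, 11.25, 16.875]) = 40.625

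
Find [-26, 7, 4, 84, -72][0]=-26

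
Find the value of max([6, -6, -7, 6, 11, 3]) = 11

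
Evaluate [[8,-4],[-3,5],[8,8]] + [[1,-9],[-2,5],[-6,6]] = [[9, -13], [-5, 10], [2, 14]]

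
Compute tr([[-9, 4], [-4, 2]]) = diagonal: (-9) + 2
= -7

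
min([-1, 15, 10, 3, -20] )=-20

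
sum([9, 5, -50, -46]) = -82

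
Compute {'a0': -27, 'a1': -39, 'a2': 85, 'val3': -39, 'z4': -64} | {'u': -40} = {'a0': -27, 'a1': -39, 'a2': 85, 'val3': -39, 'z4': -64, 'u': -40}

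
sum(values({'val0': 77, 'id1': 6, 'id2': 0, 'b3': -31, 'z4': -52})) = 77 + 6 + 0 + (-31) + (-52)
= 0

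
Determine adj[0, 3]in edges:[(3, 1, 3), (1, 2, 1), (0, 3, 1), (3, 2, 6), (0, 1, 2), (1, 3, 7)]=1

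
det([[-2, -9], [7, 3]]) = 57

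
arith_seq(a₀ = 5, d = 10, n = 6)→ a_0 = 5 + 0*10 = 5
a_1 = 5 + 1*10 = 15
a_2 = 5 + 2*10 = 25
...
= [5, 15, 25, 35, 45, 55]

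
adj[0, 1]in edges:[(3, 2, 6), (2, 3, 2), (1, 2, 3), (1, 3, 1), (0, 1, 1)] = 1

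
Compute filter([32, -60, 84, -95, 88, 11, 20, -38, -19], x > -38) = keep x where x > -38: 32✓, -60✗, 84✓, -95✗, 88✓, 11✓, 20✓, -38✗, -19✓
= [32, 84, 88, 11, 20, -19]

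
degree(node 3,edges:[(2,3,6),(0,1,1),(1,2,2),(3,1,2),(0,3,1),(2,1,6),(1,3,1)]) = 4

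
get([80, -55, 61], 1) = -55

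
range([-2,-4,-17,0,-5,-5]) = 17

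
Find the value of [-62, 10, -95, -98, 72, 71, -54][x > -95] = [-62, 10, 72, 71, -54]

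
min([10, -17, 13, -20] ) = -20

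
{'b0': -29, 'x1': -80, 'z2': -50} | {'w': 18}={'b0': -29, 'x1': -80, 'z2': -50, 'w': 18}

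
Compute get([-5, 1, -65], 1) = 1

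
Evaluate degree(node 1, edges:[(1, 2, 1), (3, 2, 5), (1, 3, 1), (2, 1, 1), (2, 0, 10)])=3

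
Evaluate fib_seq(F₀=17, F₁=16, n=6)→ F_2 = F_1 + F_0 = 33
F_3 = F_2 + F_1 = 49
F_4 = F_3 + F_2 = 82
...
= [17, 16, 33, 49, 82, 131]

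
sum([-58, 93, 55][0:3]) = 90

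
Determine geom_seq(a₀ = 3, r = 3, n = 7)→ a_0 = 3*3^0 = 3
a_1 = 3*3^1 = 9
a_2 = 3*3^2 = 27
...
= [3, 9, 27, 81, 243, 729, 2187]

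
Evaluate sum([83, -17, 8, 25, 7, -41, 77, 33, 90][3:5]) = 32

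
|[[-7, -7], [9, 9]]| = 0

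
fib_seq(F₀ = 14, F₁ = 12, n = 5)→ F_2 = F_1 + F_0 = 26
F_3 = F_2 + F_1 = 38
F_4 = F_3 + F_2 = 64
= [14, 12, 26, 38, 64]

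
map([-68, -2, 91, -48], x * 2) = [-136, -4, 182, -96]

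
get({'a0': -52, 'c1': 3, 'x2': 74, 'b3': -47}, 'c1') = 3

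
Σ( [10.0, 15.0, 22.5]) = 10.0 + 15.0 + 22.5
= 47.5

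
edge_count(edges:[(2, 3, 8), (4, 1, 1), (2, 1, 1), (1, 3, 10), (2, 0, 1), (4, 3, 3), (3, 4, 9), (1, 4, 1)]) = 8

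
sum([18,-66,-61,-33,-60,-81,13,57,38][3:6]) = -174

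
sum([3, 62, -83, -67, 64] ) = 3 + 62 + (-83) + (-67) + 64
= -21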